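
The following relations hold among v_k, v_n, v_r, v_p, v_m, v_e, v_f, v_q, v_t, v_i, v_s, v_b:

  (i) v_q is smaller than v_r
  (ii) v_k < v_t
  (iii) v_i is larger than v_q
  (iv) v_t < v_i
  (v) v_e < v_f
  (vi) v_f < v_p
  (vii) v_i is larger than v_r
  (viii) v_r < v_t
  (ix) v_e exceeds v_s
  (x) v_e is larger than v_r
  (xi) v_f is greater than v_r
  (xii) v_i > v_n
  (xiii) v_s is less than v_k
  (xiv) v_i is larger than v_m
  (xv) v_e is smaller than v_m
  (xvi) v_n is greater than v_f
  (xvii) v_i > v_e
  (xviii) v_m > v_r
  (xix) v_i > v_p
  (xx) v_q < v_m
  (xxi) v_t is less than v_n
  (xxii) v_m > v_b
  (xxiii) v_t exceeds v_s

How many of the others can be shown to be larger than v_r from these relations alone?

From v_r the given relations immediately reach v_e, v_f, v_t, v_m, v_i.
From those, v_n, v_p — 7 in total.
Nothing else is reachable above v_r; 7 in all.

7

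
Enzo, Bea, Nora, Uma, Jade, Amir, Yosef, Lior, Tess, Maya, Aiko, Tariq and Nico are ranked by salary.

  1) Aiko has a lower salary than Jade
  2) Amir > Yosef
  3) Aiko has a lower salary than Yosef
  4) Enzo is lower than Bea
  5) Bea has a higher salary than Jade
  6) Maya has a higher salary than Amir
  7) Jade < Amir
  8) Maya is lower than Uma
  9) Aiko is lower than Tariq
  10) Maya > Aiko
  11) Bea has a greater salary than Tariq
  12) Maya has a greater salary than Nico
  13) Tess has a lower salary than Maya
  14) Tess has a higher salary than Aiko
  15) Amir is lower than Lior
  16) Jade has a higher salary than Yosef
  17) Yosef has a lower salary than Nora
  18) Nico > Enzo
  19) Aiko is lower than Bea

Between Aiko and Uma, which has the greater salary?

Uma

The relevant relations are Aiko < Yosef; Yosef < Jade; Jade < Amir; Amir < Maya; Maya < Uma.
Chaining these gives Aiko < Yosef < Jade < Amir < Maya < Uma.
So Aiko < Uma; Uma is the higher of the two.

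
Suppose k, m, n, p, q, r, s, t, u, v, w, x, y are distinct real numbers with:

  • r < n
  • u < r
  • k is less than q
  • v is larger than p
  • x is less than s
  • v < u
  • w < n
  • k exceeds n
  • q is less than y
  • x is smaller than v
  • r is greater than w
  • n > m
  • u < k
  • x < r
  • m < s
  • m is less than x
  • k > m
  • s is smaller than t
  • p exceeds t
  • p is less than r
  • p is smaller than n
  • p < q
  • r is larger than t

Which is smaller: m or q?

m

m < x < s < t < p < v < u < r < n < k < q, by transitivity through x, s, t, p, v, u, r, n, k.
So m < q; m is the smaller of the two.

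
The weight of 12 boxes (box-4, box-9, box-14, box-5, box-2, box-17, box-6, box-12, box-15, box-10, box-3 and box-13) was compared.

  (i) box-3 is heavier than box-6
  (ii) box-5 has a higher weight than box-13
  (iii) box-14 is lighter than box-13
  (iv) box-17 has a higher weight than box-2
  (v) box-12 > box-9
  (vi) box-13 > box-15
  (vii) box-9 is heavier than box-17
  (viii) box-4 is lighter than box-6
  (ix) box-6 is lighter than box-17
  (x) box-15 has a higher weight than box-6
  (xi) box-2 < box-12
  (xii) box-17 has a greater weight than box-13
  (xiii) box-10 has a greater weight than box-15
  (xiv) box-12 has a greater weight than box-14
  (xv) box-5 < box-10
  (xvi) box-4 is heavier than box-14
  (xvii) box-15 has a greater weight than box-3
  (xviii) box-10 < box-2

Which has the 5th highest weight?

box-10

The consecutive relations fix a unique order: box-14 < box-4 < box-6 < box-3 < box-15 < box-13 < box-5 < box-10 < box-2 < box-17 < box-9 < box-12.
Counting 5 from the largest end gives box-10.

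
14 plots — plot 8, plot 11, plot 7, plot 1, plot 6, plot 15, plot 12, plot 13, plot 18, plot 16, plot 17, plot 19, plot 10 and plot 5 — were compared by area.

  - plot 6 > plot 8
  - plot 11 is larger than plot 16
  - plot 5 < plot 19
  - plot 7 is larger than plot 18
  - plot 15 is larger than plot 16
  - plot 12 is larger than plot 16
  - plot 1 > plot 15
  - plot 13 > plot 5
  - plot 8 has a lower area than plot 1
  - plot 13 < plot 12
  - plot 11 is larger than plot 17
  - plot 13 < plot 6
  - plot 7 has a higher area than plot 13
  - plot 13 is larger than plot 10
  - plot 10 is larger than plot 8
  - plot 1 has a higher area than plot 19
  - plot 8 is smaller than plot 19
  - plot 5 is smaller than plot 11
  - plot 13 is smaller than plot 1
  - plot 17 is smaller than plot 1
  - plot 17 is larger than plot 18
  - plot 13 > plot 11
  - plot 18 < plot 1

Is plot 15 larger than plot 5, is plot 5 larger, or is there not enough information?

undetermined

Following every chain through plot 5: above plot 5 we get plot 11, plot 13, plot 19, plot 12, plot 7, plot 1, plot 6.
plot 15 is not reached, and no chain runs the other way from plot 15 to plot 5.
So the given relations leave the order of plot 5 and plot 15 undetermined.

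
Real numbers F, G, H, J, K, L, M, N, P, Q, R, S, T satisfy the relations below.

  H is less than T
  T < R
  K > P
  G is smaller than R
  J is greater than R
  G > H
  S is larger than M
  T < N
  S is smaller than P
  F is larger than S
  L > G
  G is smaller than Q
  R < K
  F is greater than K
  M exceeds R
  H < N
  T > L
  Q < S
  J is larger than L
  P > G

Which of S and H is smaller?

H

Chaining the given relations: H < G < L < T < R < M < S.
So H < S; H is the smaller of the two.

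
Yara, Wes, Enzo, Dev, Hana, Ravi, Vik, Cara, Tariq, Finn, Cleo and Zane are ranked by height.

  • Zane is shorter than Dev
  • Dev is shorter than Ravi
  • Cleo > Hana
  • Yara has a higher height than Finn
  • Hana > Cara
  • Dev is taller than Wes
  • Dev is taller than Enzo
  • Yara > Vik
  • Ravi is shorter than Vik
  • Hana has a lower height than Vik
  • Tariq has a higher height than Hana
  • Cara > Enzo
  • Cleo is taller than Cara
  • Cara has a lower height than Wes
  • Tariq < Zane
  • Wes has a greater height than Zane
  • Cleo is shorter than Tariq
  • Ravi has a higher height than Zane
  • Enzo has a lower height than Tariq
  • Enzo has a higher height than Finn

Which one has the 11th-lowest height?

Vik

The consecutive relations fix a unique order: Finn < Enzo < Cara < Hana < Cleo < Tariq < Zane < Wes < Dev < Ravi < Vik < Yara.
The 11th smallest is Vik.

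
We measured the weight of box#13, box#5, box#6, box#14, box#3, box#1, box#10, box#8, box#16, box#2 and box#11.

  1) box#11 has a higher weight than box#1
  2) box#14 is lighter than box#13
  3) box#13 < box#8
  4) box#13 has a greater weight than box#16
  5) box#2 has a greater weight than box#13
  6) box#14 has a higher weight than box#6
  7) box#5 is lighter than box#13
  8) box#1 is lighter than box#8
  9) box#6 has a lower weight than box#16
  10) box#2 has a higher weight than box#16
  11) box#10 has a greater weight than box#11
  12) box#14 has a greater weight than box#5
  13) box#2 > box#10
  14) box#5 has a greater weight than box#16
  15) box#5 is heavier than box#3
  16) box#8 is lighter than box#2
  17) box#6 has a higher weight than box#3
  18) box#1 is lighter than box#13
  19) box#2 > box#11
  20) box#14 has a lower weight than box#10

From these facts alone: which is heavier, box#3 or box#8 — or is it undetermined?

box#8

box#3 < box#6 < box#16 < box#5 < box#13 < box#8, by transitivity through box#6, box#16, box#5, box#13.
So box#8 is heavier.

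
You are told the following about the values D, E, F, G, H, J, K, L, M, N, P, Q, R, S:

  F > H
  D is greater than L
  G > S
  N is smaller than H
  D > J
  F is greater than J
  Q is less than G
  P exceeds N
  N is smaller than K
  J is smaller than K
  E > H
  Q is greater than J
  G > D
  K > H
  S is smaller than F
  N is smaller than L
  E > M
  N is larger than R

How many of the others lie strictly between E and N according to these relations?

The relations place N below E. An element lies strictly between them when it is forced above N and also forced below E.
Above N: {L, P, H, K, F, D, G}. Below E: {R, M, H}.
Intersection: {H} — 1.

1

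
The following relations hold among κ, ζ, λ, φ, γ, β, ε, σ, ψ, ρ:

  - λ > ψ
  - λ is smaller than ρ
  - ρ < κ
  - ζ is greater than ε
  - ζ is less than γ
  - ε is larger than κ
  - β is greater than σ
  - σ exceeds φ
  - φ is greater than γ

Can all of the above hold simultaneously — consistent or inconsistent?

The single ordering ψ < λ < ρ < κ < ε < ζ < γ < φ < σ < β satisfies every listed relation, so no contradiction arises.

consistent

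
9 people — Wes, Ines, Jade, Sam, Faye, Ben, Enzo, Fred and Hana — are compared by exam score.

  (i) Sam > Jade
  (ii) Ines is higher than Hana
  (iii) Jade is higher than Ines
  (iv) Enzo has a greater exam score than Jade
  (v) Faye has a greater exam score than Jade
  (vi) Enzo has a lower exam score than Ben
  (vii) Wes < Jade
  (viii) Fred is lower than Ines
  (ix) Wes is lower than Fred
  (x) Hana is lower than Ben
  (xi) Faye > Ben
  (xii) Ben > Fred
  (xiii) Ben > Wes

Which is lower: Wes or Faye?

Wes < Fred and Fred < Ines give Wes < Ines.
Then Ines < Jade extends the chain to Jade.
With Jade < Enzo: Wes < Fred < Ines < Jade < Enzo.
With Enzo < Ben: Wes < Fred < Ines < Jade < Enzo < Ben.
With Ben < Faye: Wes < Fred < Ines < Jade < Enzo < Ben < Faye.
So Wes < Faye; Wes is the lower of the two.

Wes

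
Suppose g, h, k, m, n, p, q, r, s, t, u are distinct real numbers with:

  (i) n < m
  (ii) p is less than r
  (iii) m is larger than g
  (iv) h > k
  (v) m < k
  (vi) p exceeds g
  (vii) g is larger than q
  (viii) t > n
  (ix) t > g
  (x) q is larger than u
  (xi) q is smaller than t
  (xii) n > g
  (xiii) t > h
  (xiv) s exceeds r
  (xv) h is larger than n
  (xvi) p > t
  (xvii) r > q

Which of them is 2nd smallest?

q

Chaining the given pairs: u < q < g < n < m < k < h < t < p < r < s.
The 2nd smallest is q.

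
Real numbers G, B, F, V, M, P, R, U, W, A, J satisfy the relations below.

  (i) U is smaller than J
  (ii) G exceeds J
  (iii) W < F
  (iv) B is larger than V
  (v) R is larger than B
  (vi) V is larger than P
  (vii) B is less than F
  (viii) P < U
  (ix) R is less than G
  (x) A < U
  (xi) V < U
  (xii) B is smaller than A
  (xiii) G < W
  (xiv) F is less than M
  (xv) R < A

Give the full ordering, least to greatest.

P < V < B < R < A < U < J < G < W < F < M

Each adjacent pair is fixed by a given relation: P < V; V < B; B < R; R < A; A < U; U < J; J < G; G < W; W < F; F < M. Chaining them end to end gives the full order.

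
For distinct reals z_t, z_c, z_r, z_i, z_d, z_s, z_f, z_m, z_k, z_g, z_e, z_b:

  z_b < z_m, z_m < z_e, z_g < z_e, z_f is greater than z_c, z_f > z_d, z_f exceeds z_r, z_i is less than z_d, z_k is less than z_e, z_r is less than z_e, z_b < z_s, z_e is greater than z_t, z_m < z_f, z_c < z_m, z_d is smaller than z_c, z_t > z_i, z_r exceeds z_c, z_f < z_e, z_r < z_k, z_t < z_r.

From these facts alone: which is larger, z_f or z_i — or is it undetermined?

Chaining the given relations: z_i < z_d < z_c < z_m < z_f.
So z_f is larger.

z_f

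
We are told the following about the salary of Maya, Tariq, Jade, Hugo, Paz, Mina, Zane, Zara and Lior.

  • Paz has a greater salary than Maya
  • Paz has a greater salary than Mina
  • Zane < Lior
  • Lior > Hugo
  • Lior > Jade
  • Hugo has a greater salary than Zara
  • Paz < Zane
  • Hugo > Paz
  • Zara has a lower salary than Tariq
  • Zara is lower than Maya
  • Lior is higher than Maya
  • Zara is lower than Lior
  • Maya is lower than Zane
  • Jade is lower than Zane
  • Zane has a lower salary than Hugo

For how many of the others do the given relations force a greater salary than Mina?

Directly above Mina: Paz.
One step further: Zane, Hugo (3 so far).
One step further: Lior (4 so far).
No other element is forced above Mina by the given relations, so the count is 4.

4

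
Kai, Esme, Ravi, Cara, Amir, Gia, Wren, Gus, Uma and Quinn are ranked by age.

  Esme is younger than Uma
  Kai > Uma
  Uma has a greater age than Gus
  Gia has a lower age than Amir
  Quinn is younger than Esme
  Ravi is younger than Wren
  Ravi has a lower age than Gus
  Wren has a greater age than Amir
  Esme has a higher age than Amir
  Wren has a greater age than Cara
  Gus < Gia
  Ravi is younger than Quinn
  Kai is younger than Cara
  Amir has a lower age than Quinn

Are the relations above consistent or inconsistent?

Every relation is compatible with Ravi < Gus < Gia < Amir < Quinn < Esme < Uma < Kai < Cara < Wren; the set is consistent.

consistent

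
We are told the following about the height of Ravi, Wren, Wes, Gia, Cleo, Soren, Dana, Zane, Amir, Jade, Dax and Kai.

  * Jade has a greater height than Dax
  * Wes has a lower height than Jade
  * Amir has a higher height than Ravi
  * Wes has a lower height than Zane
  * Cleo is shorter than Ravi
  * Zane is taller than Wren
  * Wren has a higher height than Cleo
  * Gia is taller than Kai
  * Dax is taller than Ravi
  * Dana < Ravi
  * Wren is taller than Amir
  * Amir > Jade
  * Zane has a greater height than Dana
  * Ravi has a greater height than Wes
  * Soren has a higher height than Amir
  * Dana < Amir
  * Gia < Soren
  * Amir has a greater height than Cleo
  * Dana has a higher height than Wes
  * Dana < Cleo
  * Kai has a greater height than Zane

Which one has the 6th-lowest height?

The consecutive relations fix a unique order: Wes < Dana < Cleo < Ravi < Dax < Jade < Amir < Wren < Zane < Kai < Gia < Soren.
The 6th smallest is Jade.

Jade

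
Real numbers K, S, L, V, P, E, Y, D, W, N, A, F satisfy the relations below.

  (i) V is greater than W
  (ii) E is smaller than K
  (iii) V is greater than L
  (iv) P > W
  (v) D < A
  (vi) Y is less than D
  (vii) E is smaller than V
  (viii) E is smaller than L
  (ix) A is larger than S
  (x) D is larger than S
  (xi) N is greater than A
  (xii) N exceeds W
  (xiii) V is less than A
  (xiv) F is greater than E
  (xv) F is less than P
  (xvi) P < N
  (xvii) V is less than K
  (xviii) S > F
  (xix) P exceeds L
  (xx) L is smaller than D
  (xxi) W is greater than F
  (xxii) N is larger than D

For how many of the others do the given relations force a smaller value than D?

From D the given relations immediately reach Y, L, S.
From those, E, F — 5 in total.
Nothing else is reachable below D; 5 in all.

5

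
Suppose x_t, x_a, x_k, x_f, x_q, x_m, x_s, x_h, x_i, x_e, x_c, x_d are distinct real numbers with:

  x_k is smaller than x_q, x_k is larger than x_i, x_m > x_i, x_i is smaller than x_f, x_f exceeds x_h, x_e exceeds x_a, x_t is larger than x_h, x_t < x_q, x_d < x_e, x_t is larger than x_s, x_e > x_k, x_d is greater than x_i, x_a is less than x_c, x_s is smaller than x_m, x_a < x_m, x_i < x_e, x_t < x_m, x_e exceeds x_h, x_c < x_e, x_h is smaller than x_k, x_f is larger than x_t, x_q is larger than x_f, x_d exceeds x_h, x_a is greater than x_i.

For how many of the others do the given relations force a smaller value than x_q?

The elements the relations force below x_q are x_i, x_s, x_h, x_k, x_t, x_f — no chain reaches any other.
That is 6.

6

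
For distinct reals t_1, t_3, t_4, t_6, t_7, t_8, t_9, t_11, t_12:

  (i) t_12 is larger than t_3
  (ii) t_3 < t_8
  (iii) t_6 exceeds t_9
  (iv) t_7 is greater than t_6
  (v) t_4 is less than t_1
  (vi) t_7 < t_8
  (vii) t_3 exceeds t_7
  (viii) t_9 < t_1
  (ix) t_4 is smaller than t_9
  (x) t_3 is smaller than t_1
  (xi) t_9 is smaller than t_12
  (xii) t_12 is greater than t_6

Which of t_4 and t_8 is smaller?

The relevant relations are t_4 < t_9; t_9 < t_6; t_6 < t_7; t_7 < t_3; t_3 < t_8.
Chaining these gives t_4 < t_9 < t_6 < t_7 < t_3 < t_8.
So t_4 < t_8; t_4 is the smaller of the two.

t_4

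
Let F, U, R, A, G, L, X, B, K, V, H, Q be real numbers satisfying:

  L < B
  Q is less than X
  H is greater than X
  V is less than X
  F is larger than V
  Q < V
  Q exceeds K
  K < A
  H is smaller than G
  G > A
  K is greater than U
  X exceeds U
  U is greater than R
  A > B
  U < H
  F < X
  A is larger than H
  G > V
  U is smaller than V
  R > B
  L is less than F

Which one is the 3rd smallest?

R

Piecing the relations together gives one ordering: L < B < R < U < K < Q < V < F < X < H < A < G.
The 3rd smallest is R.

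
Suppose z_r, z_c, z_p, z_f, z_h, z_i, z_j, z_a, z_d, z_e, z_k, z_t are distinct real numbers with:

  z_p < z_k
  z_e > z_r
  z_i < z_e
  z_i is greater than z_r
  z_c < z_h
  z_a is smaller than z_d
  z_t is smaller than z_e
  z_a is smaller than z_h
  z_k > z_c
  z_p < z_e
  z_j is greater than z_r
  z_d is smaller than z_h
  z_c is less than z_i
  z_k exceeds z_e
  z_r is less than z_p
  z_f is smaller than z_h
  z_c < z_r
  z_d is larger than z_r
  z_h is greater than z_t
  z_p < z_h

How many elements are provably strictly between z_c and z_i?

The relations place z_c below z_i. An element lies strictly between them when it is forced above z_c and also forced below z_i.
Above z_c: {z_r, z_p, z_j, z_e, z_k, z_d, z_h}. Below z_i: {z_r}.
Intersection: {z_r} — 1.

1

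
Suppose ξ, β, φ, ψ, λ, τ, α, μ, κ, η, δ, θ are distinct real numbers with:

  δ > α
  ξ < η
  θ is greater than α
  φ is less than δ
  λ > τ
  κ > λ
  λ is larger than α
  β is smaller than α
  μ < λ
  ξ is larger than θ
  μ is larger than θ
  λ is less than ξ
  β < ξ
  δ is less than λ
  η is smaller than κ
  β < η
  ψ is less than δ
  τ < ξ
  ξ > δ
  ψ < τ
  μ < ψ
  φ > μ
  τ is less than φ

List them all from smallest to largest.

β < α < θ < μ < ψ < τ < φ < δ < λ < ξ < η < κ

Each adjacent pair is fixed by a given relation: β < α; α < θ; θ < μ; μ < ψ; ψ < τ; τ < φ; φ < δ; δ < λ; λ < ξ; ξ < η; η < κ. Chaining them end to end gives the full order.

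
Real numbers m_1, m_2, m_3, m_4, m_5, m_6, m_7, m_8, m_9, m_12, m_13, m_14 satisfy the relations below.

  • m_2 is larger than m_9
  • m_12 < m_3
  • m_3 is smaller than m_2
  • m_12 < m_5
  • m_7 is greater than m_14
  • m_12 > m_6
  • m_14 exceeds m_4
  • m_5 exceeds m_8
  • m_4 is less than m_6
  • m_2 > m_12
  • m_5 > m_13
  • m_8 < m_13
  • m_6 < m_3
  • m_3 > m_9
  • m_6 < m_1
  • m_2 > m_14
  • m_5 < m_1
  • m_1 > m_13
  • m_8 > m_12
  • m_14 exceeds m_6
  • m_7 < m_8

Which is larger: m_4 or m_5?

m_4 < m_6 < m_14 < m_7 < m_8 < m_13 < m_5, by transitivity through m_6, m_14, m_7, m_8, m_13.
So m_4 < m_5; m_5 is the larger of the two.

m_5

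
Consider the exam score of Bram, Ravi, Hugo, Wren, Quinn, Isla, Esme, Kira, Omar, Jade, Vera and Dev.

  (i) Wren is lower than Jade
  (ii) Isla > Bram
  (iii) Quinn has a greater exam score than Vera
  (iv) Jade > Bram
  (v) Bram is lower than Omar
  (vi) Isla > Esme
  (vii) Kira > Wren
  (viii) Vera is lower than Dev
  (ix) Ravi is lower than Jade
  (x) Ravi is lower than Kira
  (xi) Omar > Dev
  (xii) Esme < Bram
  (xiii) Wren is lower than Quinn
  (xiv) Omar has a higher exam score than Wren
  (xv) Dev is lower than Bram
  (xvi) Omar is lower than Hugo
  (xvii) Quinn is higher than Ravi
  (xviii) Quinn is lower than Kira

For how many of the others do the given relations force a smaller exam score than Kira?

4

Directly below Kira: Wren, Ravi, Quinn.
One step further: Vera (4 so far).
No other element is forced below Kira by the given relations, so the count is 4.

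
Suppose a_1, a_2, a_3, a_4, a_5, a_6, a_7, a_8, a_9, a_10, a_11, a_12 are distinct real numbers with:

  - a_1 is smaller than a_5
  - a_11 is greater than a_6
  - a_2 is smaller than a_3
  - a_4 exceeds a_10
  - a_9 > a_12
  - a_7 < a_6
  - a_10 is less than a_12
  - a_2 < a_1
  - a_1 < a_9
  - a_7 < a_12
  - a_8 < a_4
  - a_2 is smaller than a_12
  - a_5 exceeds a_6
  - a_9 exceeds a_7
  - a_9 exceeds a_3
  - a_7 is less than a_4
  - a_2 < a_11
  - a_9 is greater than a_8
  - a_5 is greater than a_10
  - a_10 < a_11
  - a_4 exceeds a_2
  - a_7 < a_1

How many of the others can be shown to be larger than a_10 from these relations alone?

5

The elements the relations force above a_10 are a_4, a_12, a_9, a_5, a_11 — no chain reaches any other.
That is 5.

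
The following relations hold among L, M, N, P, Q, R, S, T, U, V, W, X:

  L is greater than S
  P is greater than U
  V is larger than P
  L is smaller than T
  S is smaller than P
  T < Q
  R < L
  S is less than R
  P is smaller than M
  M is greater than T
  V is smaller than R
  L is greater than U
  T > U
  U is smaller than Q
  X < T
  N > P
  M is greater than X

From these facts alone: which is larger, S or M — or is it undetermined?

M

Chaining the given relations: S < P < V < R < L < T < M.
So M is larger.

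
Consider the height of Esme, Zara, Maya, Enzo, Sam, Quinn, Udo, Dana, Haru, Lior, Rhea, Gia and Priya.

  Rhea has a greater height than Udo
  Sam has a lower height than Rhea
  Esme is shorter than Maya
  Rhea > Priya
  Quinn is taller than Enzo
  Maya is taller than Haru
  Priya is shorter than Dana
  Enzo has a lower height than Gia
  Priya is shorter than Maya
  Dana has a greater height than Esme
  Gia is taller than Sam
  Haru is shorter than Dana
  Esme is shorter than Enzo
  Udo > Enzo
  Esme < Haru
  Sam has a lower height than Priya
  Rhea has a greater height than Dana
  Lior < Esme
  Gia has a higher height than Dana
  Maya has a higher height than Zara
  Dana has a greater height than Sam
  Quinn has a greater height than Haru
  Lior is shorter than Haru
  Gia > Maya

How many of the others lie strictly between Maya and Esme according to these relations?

Chaining upward from Esme reaches: Enzo, Haru, Dana, Udo, Rhea, Gia, Quinn.
Chaining downward from Maya reaches: Lior, Zara, Haru, Sam, Priya.
Strictly between Esme and Maya are those in both lists: Haru — 1 element.

1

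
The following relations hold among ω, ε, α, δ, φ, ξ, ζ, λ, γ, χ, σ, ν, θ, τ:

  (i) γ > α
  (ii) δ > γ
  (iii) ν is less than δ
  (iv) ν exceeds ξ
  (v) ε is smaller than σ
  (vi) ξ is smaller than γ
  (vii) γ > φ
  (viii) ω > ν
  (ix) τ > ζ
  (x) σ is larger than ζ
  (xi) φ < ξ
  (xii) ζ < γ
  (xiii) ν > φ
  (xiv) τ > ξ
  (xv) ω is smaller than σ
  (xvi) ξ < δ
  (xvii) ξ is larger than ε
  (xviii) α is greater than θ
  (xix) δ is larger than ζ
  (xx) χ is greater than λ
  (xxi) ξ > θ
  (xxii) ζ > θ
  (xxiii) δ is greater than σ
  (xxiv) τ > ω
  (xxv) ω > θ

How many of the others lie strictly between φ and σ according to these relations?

The relations place φ below σ. An element lies strictly between them when it is forced above φ and also forced below σ.
Above φ: {ξ, ν, γ, ω, τ, δ}. Below σ: {ε, θ, ξ, ζ, ν, ω}.
Intersection: {ξ, ν, ω} — 3.

3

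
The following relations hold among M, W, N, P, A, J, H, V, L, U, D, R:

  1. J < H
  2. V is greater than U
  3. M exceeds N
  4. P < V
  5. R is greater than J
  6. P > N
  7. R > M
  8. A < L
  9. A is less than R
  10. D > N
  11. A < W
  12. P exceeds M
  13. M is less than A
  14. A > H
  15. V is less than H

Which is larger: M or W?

W

The relevant relations are M < P; P < V; V < H; H < A; A < W.
Together: M < P < V < H < A < W.
So M < W; W is the larger of the two.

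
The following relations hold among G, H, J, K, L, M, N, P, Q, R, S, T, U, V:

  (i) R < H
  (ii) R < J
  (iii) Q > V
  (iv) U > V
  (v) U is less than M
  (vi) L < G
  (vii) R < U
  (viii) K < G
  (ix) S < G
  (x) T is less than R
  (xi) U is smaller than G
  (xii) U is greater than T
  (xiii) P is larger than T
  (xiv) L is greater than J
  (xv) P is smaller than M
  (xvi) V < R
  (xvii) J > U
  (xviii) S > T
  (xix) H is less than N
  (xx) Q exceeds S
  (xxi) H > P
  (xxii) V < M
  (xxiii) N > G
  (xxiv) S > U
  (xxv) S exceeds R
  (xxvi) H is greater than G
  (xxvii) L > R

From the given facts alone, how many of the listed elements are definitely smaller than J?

The elements the relations force below J are T, V, R, U — no chain reaches any other.
That is 4.

4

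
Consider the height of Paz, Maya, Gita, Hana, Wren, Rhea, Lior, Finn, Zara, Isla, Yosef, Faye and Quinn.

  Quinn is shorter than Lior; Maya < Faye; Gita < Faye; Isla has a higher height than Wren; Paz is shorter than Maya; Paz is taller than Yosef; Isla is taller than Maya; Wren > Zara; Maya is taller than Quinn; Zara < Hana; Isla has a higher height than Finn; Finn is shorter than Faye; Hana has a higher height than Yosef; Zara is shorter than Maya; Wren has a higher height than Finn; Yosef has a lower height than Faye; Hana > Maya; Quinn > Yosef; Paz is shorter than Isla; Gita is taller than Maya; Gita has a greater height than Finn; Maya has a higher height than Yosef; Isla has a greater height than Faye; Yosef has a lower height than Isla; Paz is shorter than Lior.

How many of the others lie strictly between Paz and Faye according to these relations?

Chaining upward from Paz reaches: Maya, Gita, Lior, Hana, Isla.
Chaining downward from Faye reaches: Zara, Yosef, Quinn, Maya, Finn, Gita.
Strictly between Paz and Faye are those in both lists: Maya, Gita — 2 elements.

2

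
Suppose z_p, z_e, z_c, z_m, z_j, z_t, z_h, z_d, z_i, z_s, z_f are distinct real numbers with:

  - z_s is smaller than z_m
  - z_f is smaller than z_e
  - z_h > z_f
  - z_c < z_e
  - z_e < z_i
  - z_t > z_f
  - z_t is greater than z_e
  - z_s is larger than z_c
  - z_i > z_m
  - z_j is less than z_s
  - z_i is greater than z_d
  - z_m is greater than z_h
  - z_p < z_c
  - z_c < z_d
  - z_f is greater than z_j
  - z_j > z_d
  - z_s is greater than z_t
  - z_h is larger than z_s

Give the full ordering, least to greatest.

The consecutive links are each given: z_p < z_c; z_c < z_d; z_d < z_j; z_j < z_f; z_f < z_e; z_e < z_t; z_t < z_s; z_s < z_h; z_h < z_m; z_m < z_i.

z_p < z_c < z_d < z_j < z_f < z_e < z_t < z_s < z_h < z_m < z_i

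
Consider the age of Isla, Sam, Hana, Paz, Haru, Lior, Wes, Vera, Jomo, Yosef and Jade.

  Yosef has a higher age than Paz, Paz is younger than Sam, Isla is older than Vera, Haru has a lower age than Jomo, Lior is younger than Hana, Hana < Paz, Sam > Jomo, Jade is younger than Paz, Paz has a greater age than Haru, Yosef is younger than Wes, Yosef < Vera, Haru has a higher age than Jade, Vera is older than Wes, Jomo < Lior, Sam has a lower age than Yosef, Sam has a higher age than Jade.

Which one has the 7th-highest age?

The consecutive relations fix a unique order: Jade < Haru < Jomo < Lior < Hana < Paz < Sam < Yosef < Wes < Vera < Isla.
The 7th largest is Hana.

Hana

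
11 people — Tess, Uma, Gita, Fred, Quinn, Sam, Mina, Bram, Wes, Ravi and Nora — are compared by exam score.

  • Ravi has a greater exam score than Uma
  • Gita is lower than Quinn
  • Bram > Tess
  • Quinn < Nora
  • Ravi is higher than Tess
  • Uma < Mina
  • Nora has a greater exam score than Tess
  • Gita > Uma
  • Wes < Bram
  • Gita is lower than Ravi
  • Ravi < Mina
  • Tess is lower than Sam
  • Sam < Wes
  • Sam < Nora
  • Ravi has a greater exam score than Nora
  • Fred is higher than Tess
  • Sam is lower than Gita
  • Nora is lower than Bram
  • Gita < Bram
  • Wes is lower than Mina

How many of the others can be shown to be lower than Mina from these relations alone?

8

Directly below Mina: Uma, Wes, Ravi.
One step further: Tess, Sam, Gita, Nora (7 so far).
One step further: Quinn (8 so far).
No other element is forced below Mina by the given relations, so the count is 8.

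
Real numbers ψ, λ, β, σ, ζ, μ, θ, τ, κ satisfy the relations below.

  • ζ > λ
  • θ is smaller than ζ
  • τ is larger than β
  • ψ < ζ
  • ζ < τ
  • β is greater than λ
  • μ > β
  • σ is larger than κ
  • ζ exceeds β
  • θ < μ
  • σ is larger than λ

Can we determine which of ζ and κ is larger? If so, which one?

Following every chain through κ: above κ we get σ.
ζ is not reached, and no chain runs the other way from ζ to κ.
So the given relations leave the order of κ and ζ undetermined.

undetermined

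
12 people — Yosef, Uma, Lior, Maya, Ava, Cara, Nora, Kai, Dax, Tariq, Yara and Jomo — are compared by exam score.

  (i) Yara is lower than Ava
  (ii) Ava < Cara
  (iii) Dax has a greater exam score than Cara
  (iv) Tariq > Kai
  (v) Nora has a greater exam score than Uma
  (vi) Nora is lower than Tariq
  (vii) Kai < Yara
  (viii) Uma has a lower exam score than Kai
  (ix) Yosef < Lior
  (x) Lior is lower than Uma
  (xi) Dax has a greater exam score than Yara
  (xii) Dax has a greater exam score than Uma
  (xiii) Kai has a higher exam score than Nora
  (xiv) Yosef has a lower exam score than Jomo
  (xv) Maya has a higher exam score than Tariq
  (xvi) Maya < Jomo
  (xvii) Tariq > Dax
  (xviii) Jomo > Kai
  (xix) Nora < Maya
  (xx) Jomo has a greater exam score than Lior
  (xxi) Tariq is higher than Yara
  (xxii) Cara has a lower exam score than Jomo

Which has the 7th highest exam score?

Piecing the relations together gives one ordering: Yosef < Lior < Uma < Nora < Kai < Yara < Ava < Cara < Dax < Tariq < Maya < Jomo.
Counting 7 from the largest end gives Yara.

Yara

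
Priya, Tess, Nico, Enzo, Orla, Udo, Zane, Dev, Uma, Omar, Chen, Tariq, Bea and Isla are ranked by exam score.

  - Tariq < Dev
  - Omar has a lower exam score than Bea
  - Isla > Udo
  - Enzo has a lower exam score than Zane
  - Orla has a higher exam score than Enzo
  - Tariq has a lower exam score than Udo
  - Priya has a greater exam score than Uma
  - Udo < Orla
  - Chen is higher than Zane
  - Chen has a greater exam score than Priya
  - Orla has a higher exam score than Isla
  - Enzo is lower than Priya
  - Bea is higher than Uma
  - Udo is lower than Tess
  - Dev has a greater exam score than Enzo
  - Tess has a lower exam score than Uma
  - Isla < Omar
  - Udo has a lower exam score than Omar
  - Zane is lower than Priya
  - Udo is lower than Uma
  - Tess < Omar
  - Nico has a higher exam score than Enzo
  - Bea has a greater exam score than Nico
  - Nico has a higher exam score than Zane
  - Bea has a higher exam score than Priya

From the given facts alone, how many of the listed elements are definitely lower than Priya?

6

The elements the relations force below Priya are Tariq, Enzo, Udo, Zane, Tess, Uma — no chain reaches any other.
That is 6.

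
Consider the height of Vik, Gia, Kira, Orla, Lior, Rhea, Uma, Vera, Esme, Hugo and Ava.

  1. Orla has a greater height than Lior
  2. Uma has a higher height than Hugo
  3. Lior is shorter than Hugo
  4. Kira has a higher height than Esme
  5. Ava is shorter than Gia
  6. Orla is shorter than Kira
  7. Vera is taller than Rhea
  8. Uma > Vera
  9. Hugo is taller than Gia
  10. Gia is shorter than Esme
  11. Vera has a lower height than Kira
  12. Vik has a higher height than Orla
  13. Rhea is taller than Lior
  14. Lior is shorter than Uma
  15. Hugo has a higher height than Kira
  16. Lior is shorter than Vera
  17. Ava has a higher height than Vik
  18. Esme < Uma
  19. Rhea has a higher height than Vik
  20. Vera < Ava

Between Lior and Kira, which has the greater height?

Link the given pairs in sequence: Lior < Orla; Orla < Vik; Vik < Rhea; Rhea < Vera; Vera < Ava; Ava < Gia; Gia < Esme; Esme < Kira.
Together: Lior < Orla < Vik < Rhea < Vera < Ava < Gia < Esme < Kira.
So Lior < Kira; Kira is the taller of the two.

Kira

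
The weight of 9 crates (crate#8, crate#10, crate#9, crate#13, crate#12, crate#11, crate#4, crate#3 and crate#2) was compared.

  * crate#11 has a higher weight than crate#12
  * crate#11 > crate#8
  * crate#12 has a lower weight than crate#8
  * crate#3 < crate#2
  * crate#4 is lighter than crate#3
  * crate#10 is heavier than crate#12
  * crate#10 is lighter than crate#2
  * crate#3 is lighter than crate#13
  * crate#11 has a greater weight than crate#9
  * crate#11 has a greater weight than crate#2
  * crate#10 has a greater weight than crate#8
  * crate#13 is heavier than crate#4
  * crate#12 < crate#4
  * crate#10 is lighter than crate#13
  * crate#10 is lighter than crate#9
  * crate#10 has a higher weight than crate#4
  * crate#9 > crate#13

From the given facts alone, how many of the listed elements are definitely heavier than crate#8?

5

Directly above crate#8: crate#10, crate#11.
One step further: crate#13, crate#2, crate#9 (5 so far).
No other element is forced above crate#8 by the given relations, so the count is 5.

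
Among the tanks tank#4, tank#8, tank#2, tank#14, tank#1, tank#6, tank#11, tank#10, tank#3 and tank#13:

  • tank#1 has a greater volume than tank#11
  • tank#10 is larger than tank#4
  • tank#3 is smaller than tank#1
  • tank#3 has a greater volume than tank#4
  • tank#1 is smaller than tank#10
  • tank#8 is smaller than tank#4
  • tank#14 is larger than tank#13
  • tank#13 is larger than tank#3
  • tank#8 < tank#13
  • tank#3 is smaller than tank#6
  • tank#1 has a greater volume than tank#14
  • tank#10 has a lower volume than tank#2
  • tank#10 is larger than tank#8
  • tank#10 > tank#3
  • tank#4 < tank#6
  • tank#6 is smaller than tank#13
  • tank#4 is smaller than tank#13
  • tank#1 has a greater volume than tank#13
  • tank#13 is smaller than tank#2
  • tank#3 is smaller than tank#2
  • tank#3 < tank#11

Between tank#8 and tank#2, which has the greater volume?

tank#8 < tank#4 and tank#4 < tank#3 give tank#8 < tank#3.
With tank#3 < tank#6: tank#8 < tank#4 < tank#3 < tank#6.
With tank#6 < tank#13: tank#8 < tank#4 < tank#3 < tank#6 < tank#13.
Then tank#13 < tank#14 extends the chain to tank#14.
With tank#14 < tank#1: tank#8 < tank#4 < tank#3 < tank#6 < tank#13 < tank#14 < tank#1.
With tank#1 < tank#10: tank#8 < tank#4 < tank#3 < tank#6 < tank#13 < tank#14 < tank#1 < tank#10.
Then tank#10 < tank#2 extends the chain to tank#2.
So tank#8 < tank#2; tank#2 is the larger of the two.

tank#2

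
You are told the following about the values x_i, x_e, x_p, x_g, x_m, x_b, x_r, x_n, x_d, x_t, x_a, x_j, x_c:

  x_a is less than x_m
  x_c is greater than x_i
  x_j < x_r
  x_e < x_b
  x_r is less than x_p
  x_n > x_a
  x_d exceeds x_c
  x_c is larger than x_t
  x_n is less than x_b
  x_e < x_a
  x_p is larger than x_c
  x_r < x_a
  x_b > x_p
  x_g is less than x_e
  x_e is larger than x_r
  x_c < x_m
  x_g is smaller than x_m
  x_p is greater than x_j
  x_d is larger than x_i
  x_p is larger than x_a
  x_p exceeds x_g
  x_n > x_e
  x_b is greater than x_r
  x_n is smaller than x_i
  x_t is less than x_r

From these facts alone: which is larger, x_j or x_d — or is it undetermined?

x_j < x_r and x_r < x_e give x_j < x_e.
With x_e < x_a: x_j < x_r < x_e < x_a.
Then x_a < x_n extends the chain to x_n.
Then x_n < x_i extends the chain to x_i.
With x_i < x_c: x_j < x_r < x_e < x_a < x_n < x_i < x_c.
Then x_c < x_d extends the chain to x_d.
So x_d is larger.

x_d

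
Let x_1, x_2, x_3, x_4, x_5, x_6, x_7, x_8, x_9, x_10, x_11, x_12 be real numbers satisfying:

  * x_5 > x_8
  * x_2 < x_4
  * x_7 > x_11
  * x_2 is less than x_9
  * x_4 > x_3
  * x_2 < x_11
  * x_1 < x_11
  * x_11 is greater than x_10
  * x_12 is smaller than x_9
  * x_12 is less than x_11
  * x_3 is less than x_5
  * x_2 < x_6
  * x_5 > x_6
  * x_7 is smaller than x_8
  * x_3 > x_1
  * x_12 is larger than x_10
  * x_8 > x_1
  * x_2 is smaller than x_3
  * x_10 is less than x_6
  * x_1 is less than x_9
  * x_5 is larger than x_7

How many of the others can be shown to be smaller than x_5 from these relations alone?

Directly below x_5: x_3, x_7, x_6, x_8.
One step further: x_10, x_1, x_2, x_11 (8 so far).
One step further: x_12 (9 so far).
Nothing else is reachable below x_5; 9 in all.

9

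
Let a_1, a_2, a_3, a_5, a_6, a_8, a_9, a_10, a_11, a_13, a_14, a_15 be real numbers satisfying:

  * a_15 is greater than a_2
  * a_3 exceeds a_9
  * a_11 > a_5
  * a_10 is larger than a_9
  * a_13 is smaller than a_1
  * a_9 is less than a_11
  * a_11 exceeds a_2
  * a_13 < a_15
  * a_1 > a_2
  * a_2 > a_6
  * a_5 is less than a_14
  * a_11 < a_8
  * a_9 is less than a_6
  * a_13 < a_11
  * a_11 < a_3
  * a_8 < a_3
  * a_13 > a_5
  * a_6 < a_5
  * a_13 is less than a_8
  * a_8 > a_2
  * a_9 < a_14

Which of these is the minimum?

a_6 is not least since a_9 < a_6; a_2 is not least since a_6 < a_2; a_5 is not least since a_6 < a_5; a_14 is not least since a_5 < a_14; a_13 is not least since a_5 < a_13; a_11 is not least since a_13 < a_11; a_1 is not least since a_13 < a_1; a_8 is not least since a_2 < a_8; a_3 is not least since a_8 < a_3; a_15 is not least since a_13 < a_15; a_10 is not least since a_9 < a_10.
Only a_9 has nothing below it, so a_9 is the minimum.

a_9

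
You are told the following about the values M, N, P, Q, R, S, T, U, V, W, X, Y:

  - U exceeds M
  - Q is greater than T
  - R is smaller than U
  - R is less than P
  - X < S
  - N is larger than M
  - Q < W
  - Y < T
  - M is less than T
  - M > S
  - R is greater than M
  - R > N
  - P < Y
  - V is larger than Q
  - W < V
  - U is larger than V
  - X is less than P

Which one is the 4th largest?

Q

The consecutive relations fix a unique order: X < S < M < N < R < P < Y < T < Q < W < V < U.
The 4th largest is Q.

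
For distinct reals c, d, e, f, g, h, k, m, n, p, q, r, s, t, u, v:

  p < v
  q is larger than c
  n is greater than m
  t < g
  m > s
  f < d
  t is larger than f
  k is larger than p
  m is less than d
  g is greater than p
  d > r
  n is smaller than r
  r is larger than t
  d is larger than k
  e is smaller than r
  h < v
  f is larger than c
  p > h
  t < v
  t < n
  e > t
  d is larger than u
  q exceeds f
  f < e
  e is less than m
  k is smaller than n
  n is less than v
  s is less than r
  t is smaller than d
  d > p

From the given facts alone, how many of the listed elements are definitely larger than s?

5

From s the given relations immediately reach m, r.
From those, n, d — 4 in total.
From those, v — 5 in total.
No other element is forced above s by the given relations, so the count is 5.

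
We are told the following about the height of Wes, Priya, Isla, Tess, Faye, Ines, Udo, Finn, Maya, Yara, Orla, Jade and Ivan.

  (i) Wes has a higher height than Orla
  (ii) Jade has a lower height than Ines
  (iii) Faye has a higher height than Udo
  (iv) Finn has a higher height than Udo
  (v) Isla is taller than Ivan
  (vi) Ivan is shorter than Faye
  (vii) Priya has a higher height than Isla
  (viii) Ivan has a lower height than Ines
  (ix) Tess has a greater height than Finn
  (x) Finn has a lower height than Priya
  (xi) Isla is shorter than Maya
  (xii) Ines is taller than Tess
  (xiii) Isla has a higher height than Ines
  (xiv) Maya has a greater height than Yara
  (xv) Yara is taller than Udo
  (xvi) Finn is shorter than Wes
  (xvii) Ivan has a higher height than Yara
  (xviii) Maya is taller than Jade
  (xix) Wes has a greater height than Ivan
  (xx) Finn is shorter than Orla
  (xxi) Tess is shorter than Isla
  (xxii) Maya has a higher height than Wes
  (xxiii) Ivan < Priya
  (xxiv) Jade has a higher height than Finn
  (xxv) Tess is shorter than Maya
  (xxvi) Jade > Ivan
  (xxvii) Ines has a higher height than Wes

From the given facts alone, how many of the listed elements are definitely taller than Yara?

8

The elements the relations force above Yara are Ivan, Jade, Faye, Wes, Ines, Isla, Priya, Maya — no chain reaches any other.
That is 8.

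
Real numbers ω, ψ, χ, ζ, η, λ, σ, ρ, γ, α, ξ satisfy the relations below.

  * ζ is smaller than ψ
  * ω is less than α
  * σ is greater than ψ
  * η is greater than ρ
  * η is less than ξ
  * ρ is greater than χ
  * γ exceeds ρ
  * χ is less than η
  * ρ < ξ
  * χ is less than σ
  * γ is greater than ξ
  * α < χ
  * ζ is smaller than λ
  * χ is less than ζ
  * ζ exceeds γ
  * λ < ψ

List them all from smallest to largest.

ω < α < χ < ρ < η < ξ < γ < ζ < λ < ψ < σ

Each adjacent pair is fixed by a given relation: ω < α; α < χ; χ < ρ; ρ < η; η < ξ; ξ < γ; γ < ζ; ζ < λ; λ < ψ; ψ < σ. Chaining them end to end gives the full order.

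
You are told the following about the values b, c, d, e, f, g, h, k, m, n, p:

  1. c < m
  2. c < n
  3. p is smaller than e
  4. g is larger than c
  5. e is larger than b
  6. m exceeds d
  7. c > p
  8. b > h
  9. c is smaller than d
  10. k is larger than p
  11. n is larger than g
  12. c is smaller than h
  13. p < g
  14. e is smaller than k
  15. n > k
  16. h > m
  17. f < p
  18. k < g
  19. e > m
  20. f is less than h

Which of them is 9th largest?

The consecutive relations fix a unique order: f < p < c < d < m < h < b < e < k < g < n.
Counting 9 from the largest end gives c.

c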